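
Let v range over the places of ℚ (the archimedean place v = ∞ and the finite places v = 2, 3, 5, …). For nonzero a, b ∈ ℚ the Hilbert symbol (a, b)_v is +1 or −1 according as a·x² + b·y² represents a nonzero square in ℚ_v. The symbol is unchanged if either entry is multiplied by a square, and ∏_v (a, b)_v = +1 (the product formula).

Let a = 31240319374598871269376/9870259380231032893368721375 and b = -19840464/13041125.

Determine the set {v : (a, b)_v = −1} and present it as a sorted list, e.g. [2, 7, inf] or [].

Mod squares: a ≡ 1155, b ≡ -105. Check v ∈ {∞, 2, 3, 5, 7, 11, 17, 19, 43}.
v=2: v_2(a)=14, v_2(b)=4; units ≡ 3, 7 (mod 8); ε·ε+αω+βω = 1·1+14·0+4·1 ≡ 1  ⇒  (a,b)_2 = -1.
v=5: a=5^-3·(≡1), b=5^-3·(≡4) mod 5; (1|5)=+1, (4|5)=+1; (−1)^{-3·-3·2}·(+1)^-3·(+1)^-3 = +1.
v=11: a=11^-1·(≡10), b=11^0·(≡3) mod 11; (10|11)=-1, (3|11)=+1; (−1)^{-1·0·5}·(-1)^0·(+1)^-1 = +1.
v=3: a=3^33·(≡1), b=3^11·(≡1) mod 3; (1|3)=+1, (1|3)=+1; (−1)^{33·11·1}·(+1)^11·(+1)^33 = -1.
v=43: a=43^-6·(≡2), b=43^0·(≡6) mod 43; (2|43)=-1, (6|43)=+1; (−1)^{-6·0·21}·(-1)^0·(+1)^-6 = +1.
v=17: a=17^-6·(≡1), b=17^-2·(≡7) mod 17; (1|17)=+1, (7|17)=-1; (−1)^{-6·-2·8}·(+1)^-2·(-1)^-6 = +1.
v=19: a=19^-6·(≡15), b=19^-2·(≡16) mod 19; (15|19)=-1, (16|19)=+1; (−1)^{-6·-2·9}·(-1)^-2·(+1)^-6 = +1.
v=∞: 1155 > 0 and -105 < 0  ⇒  (a,b)_∞ = +1.
v=7: a=7^3·(≡1), b=7^1·(≡3) mod 7; (1|7)=+1, (3|7)=-1; (−1)^{3·1·3}·(+1)^1·(-1)^3 = +1.
|Ram(1155, -105)| = 2, even; anisotropic at {2, 3}.

[2, 3]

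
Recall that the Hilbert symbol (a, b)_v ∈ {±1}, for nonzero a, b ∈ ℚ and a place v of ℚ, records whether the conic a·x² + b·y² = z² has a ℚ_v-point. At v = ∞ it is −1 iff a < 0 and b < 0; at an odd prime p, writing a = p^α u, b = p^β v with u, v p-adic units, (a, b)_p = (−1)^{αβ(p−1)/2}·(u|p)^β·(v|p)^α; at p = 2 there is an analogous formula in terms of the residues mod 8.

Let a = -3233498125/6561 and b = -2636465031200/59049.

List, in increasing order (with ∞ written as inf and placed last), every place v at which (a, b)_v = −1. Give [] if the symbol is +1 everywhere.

[11, 13, 23, inf]

Mod squares: a ≡ -253, b ≡ -6578. Check v ∈ {∞, 2, 3, 5, 7, 11, 13, 23}.
v=23: a=23^1·(≡16), b=23^1·(≡13) mod 23; (16|23)=+1, (13|23)=+1; (−1)^{1·1·11}·(+1)^1·(+1)^1 = -1.
v=13: a=13^2·(≡6), b=13^3·(≡12) mod 13; (6|13)=-1, (12|13)=+1; (−1)^{2·3·6}·(-1)^3·(+1)^2 = -1.
v=∞: -253 < 0 and -6578 < 0  ⇒  (a,b)_∞ = -1.
v=11: a=11^3·(≡6), b=11^3·(≡10) mod 11; (6|11)=-1, (10|11)=-1; (−1)^{3·3·5}·(-1)^3·(-1)^3 = -1.
v=7: a=7^0·(≡5), b=7^2·(≡1) mod 7; (5|7)=-1, (1|7)=+1; (−1)^{0·2·3}·(-1)^2·(+1)^0 = +1.
v=3: a=3^-8·(≡2), b=3^-10·(≡1) mod 3; (2|3)=-1, (1|3)=+1; (−1)^{-8·-10·1}·(-1)^-10·(+1)^-8 = +1.
v=2: v_2(a)=0, v_2(b)=5; units ≡ 3, 7 (mod 8); ε·ε+αω+βω = 1·1+0·0+5·1 ≡ 0  ⇒  (a,b)_2 = +1.
v=5: a=5^4·(≡3), b=5^2·(≡3) mod 5; (3|5)=-1, (3|5)=-1; (−1)^{4·2·2}·(-1)^2·(-1)^4 = +1.
Ram(-253, -6578) = {11, 13, 23, ∞}; no ℚ_11-point on the conic.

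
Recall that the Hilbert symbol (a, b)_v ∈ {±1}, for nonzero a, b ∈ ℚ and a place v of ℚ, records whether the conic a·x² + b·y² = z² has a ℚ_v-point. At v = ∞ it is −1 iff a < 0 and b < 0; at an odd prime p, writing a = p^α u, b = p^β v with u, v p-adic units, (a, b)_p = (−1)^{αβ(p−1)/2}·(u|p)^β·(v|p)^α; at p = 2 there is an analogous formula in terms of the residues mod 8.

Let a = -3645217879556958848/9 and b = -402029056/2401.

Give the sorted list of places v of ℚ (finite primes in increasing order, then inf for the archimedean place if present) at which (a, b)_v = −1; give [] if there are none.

Mod squares: a ≡ -92378, b ≡ -5434. Check v ∈ {∞, 2, 3, 7, 11, 13, 17, 19}.
v=∞: -92378 < 0 and -5434 < 0  ⇒  (a,b)_∞ = -1.
v=13: a=13^3·(≡8), b=13^1·(≡7) mod 13; (8|13)=-1, (7|13)=-1; (−1)^{3·1·6}·(-1)^1·(-1)^3 = +1.
v=7: a=7^0·(≡2), b=7^-4·(≡5) mod 7; (2|7)=+1, (5|7)=-1; (−1)^{0·-4·3}·(+1)^-4·(-1)^0 = +1.
v=2: v_2(a)=7, v_2(b)=9; units ≡ 3, 3 (mod 8); ε·ε+αω+βω = 1·1+7·1+9·1 ≡ 1  ⇒  (a,b)_2 = -1.
v=11: a=11^3·(≡8), b=11^1·(≡3) mod 11; (8|11)=-1, (3|11)=+1; (−1)^{3·1·5}·(-1)^1·(+1)^3 = +1.
v=19: a=19^3·(≡2), b=19^1·(≡3) mod 19; (2|19)=-1, (3|19)=-1; (−1)^{3·1·9}·(-1)^1·(-1)^3 = -1.
v=17: a=17^5·(≡10), b=17^2·(≡10) mod 17; (10|17)=-1, (10|17)=-1; (−1)^{5·2·8}·(-1)^2·(-1)^5 = -1.
v=3: a=3^-2·(≡1), b=3^0·(≡2) mod 3; (1|3)=+1, (2|3)=-1; (−1)^{-2·0·1}·(+1)^0·(-1)^-2 = +1.
(-92378, -5434 / ℚ) ramifies at {2, 17, 19, ∞}: a division algebra.

[2, 17, 19, inf]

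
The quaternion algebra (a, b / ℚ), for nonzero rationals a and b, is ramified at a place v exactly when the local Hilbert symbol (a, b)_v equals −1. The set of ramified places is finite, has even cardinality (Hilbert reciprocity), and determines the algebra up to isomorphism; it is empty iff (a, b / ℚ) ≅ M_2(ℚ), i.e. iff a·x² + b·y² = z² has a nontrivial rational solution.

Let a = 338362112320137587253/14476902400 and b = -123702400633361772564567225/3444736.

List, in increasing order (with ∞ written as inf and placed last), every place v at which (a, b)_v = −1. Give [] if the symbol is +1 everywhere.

(a, b) ≡ (305877, -209) mod (ℚ^×)²; places V = {2, 3, 5, 7, 11, 13, 17, 19, 23, 29, 31, 37, 47, ∞}.
(a,b)_31: α=1, u≡16; β=0, v≡5 (mod 31); (16|31)=+1, (5|31)=+1; sign (−1)^0·+1^0·+1^1 = +1.
(a,b)_47: α=-2, u≡12; β=0, v≡20 (mod 47); (12|47)=+1, (20|47)=-1; sign (−1)^0·+1^0·-1^-2 = +1.
(a,b)_∞: sgn(305877)=+, sgn(-209)=−, so +1.
(a,b)_29: α=0, u≡10; β=-2, v≡24 (mod 29); (10|29)=-1, (24|29)=+1; sign (−1)^0·-1^-2·+1^0 = +1.
(a,b)_23: α=3, u≡7; β=2, v≡19 (mod 23); (7|23)=-1, (19|23)=-1; sign (−1)^0·-1^2·-1^3 = -1.
(a,b)_11: α=5, u≡2; β=7, v≡3 (mod 11); (2|11)=-1, (3|11)=+1; sign (−1)^1·-1^7·+1^5 = +1.
(a,b)_37: α=2, u≡14; β=0, v≡18 (mod 37); (14|37)=-1, (18|37)=-1; sign (−1)^0·-1^0·-1^2 = +1.
(a,b)_17: α=2, u≡2; β=2, v≡11 (mod 17); (2|17)=+1, (11|17)=-1; sign (−1)^0·+1^2·-1^2 = +1.
(a,b)_19: α=2, u≡10; β=5, v≡12 (mod 19); (10|19)=-1, (12|19)=-1; sign (−1)^0·-1^5·-1^2 = -1.
(a,b)_5: α=-2, u≡3; β=2, v≡1 (mod 5); (3|5)=-1, (1|5)=+1; sign (−1)^0·-1^2·+1^-2 = +1.
(a,b)_2: α=-18, β=-12; u≡5, v≡7 (mod 8); ε(u)ε(v)=0·1, αω(v)=-18·0, βω(u)=-12·1; sum ≡ 0  ⇒  +1.
(a,b)_3: α=1, u≡1; β=4, v≡1 (mod 3); (1|3)=+1, (1|3)=+1; sign (−1)^0·+1^4·+1^1 = +1.
(a,b)_7: α=0, u≡6; β=2, v≡4 (mod 7); (6|7)=-1, (4|7)=+1; sign (−1)^0·-1^2·+1^0 = +1.
(a,b)_13: α=1, u≡3; β=2, v≡9 (mod 13); (3|13)=+1, (9|13)=+1; sign (−1)^0·+1^2·+1^1 = +1.
|Ram(305877, -209)| = 2, even; anisotropic at {19, 23}.

[19, 23]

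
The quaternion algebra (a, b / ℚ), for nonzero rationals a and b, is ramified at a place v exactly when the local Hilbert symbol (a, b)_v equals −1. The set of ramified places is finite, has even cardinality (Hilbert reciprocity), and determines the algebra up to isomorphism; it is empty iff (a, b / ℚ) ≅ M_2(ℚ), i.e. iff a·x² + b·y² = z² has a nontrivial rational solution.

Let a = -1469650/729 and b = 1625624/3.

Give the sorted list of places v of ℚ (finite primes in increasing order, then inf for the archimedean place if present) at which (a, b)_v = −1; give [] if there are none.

(a, b) ≡ (-58786, 24882) mod (ℚ^×)²; places V = {2, 3, 5, 7, 11, 13, 17, 19, 29, ∞}.
(a,b)_29: α=0, u≡3; β=1, v≡19 (mod 29); (3|29)=-1, (19|29)=-1; sign (−1)^0·-1^1·-1^0 = -1.
(a,b)_19: α=1, u≡8; β=0, v≡1 (mod 19); (8|19)=-1, (1|19)=+1; sign (−1)^0·-1^0·+1^1 = +1.
(a,b)_13: α=1, u≡11; β=1, v≡9 (mod 13); (11|13)=-1, (9|13)=+1; sign (−1)^0·-1^1·+1^1 = -1.
(a,b)_17: α=1, u≡11; β=0, v≡11 (mod 17); (11|17)=-1, (11|17)=-1; sign (−1)^0·-1^0·-1^1 = -1.
(a,b)_7: α=1, u≡1; β=2, v≡1 (mod 7); (1|7)=+1, (1|7)=+1; sign (−1)^0·+1^2·+1^1 = +1.
(a,b)_11: α=0, u≡9; β=1, v≡7 (mod 11); (9|11)=+1, (7|11)=-1; sign (−1)^0·+1^1·-1^0 = +1.
(a,b)_2: α=1, β=3; u≡7, v≡1 (mod 8); ε(u)ε(v)=1·0, αω(v)=1·0, βω(u)=3·0; sum ≡ 0  ⇒  +1.
(a,b)_∞: sgn(-58786)=−, sgn(24882)=+, so +1.
(a,b)_5: α=2, u≡1; β=0, v≡3 (mod 5); (1|5)=+1, (3|5)=-1; sign (−1)^0·+1^0·-1^2 = +1.
(a,b)_3: α=-6, u≡2; β=-1, v≡2 (mod 3); (2|3)=-1, (2|3)=-1; sign (−1)^0·-1^-1·-1^-6 = -1.
|Ram(-58786, 24882)| = 4, even; anisotropic at {3, 13, 17, 29}.

[3, 13, 17, 29]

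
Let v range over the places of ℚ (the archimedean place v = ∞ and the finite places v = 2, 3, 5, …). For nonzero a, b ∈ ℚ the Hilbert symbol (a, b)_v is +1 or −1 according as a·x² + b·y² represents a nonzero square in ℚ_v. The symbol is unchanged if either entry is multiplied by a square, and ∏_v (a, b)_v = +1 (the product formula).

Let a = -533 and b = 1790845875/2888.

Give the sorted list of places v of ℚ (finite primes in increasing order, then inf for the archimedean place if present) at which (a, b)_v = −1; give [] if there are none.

[5, 13, 17, 41]

Mod squares: a ≡ -533, b ≡ 6630. Check v ∈ {∞, 2, 3, 5, 7, 13, 17, 19, 41}.
v=41: a=41^1·(≡28), b=41^0·(≡38) mod 41; (28|41)=-1, (38|41)=-1; (−1)^{1·0·20}·(-1)^0·(-1)^1 = -1.
v=17: a=17^0·(≡11), b=17^1·(≡4) mod 17; (11|17)=-1, (4|17)=+1; (−1)^{0·1·8}·(-1)^1·(+1)^0 = -1.
v=19: a=19^0·(≡18), b=19^-2·(≡12) mod 19; (18|19)=-1, (12|19)=-1; (−1)^{0·-2·9}·(-1)^-2·(-1)^0 = +1.
v=5: a=5^0·(≡2), b=5^3·(≡4) mod 5; (2|5)=-1, (4|5)=+1; (−1)^{0·3·2}·(-1)^3·(+1)^0 = -1.
v=7: a=7^0·(≡6), b=7^4·(≡1) mod 7; (6|7)=-1, (1|7)=+1; (−1)^{0·4·3}·(-1)^4·(+1)^0 = +1.
v=2: v_2(a)=0, v_2(b)=-3; units ≡ 3, 3 (mod 8); ε·ε+αω+βω = 1·1+0·1+-3·1 ≡ 0  ⇒  (a,b)_2 = +1.
v=13: a=13^1·(≡11), b=13^1·(≡1) mod 13; (11|13)=-1, (1|13)=+1; (−1)^{1·1·6}·(-1)^1·(+1)^1 = -1.
v=∞: -533 < 0 and 6630 > 0  ⇒  (a,b)_∞ = +1.
v=3: a=3^0·(≡1), b=3^3·(≡2) mod 3; (1|3)=+1, (2|3)=-1; (−1)^{0·3·1}·(+1)^3·(-1)^0 = +1.
Ram(-533, 6630) = {5, 13, 17, 41}; no ℚ_5-point on the conic.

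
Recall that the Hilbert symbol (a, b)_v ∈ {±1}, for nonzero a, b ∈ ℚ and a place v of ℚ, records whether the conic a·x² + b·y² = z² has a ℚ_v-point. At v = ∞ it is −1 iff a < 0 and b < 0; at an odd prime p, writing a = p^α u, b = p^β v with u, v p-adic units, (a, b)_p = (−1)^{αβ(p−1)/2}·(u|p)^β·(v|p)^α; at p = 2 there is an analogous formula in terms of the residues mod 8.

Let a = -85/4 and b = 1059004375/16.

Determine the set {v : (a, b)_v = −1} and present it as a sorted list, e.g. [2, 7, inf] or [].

Mod squares: a ≡ -85, b ≡ 5863. Check v ∈ {∞, 2, 5, 11, 13, 17, 41}.
v=13: a=13^0·(≡8), b=13^1·(≡9) mod 13; (8|13)=-1, (9|13)=+1; (−1)^{0·1·6}·(-1)^1·(+1)^0 = -1.
v=5: a=5^1·(≡2), b=5^4·(≡2) mod 5; (2|5)=-1, (2|5)=-1; (−1)^{1·4·2}·(-1)^4·(-1)^1 = -1.
v=∞: -85 < 0 and 5863 > 0  ⇒  (a,b)_∞ = +1.
v=41: a=41^0·(≡30), b=41^1·(≡25) mod 41; (30|41)=-1, (25|41)=+1; (−1)^{0·1·20}·(-1)^1·(+1)^0 = -1.
v=2: v_2(a)=-2, v_2(b)=-4; units ≡ 3, 7 (mod 8); ε·ε+αω+βω = 1·1+-2·0+-4·1 ≡ 1  ⇒  (a,b)_2 = -1.
v=17: a=17^1·(≡3), b=17^2·(≡9) mod 17; (3|17)=-1, (9|17)=+1; (−1)^{1·2·8}·(-1)^2·(+1)^1 = +1.
v=11: a=11^0·(≡9), b=11^1·(≡5) mod 11; (9|11)=+1, (5|11)=+1; (−1)^{0·1·5}·(+1)^1·(+1)^0 = +1.
(-85, 5863 / ℚ) ramifies at {2, 5, 13, 41}: a division algebra.

[2, 5, 13, 41]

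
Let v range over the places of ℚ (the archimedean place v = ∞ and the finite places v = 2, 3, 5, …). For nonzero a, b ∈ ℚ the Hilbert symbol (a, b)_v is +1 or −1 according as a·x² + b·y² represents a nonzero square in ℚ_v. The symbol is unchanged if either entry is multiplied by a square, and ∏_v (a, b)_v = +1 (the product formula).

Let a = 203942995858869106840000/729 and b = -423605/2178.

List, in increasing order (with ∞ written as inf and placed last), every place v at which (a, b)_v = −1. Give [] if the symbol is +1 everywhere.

[2, 7, 11, 13]

Mod squares: a ≡ 24871, b ≡ -17290. Check v ∈ {∞, 2, 3, 5, 7, 11, 13, 17, 19}.
v=∞: 24871 > 0 and -17290 < 0  ⇒  (a,b)_∞ = +1.
v=11: a=11^1·(≡7), b=11^-2·(≡7) mod 11; (7|11)=-1, (7|11)=-1; (−1)^{1·-2·5}·(-1)^-2·(-1)^1 = -1.
v=2: v_2(a)=6, v_2(b)=-1; units ≡ 7, 3 (mod 8); ε·ε+αω+βω = 1·1+6·1+-1·0 ≡ 1  ⇒  (a,b)_2 = -1.
v=7: a=7^7·(≡4), b=7^3·(≡4) mod 7; (4|7)=+1, (4|7)=+1; (−1)^{7·3·3}·(+1)^3·(+1)^7 = -1.
v=13: a=13^6·(≡7), b=13^1·(≡12) mod 13; (7|13)=-1, (12|13)=+1; (−1)^{6·1·6}·(-1)^1·(+1)^6 = -1.
v=3: a=3^-6·(≡1), b=3^-2·(≡2) mod 3; (1|3)=+1, (2|3)=-1; (−1)^{-6·-2·1}·(+1)^-2·(-1)^-6 = +1.
v=17: a=17^1·(≡16), b=17^0·(≡9) mod 17; (16|17)=+1, (9|17)=+1; (−1)^{1·0·8}·(+1)^0·(+1)^1 = +1.
v=19: a=19^3·(≡6), b=19^1·(≡12) mod 19; (6|19)=+1, (12|19)=-1; (−1)^{3·1·9}·(+1)^1·(-1)^3 = +1.
v=5: a=5^4·(≡1), b=5^1·(≡3) mod 5; (1|5)=+1, (3|5)=-1; (−1)^{4·1·2}·(+1)^1·(-1)^4 = +1.
(24871, -17290 / ℚ) ramifies at {2, 7, 11, 13}: a division algebra.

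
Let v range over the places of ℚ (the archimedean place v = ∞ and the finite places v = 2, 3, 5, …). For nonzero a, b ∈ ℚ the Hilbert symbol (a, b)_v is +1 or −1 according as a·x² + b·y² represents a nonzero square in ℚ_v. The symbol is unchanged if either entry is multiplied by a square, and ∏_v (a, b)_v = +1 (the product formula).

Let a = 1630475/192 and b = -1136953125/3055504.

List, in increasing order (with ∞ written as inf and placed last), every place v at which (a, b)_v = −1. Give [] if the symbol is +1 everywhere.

[3, 5]

Mod squares: a ≡ 33, b ≡ -165. Check v ∈ {∞, 2, 3, 5, 7, 11, 19, 23}.
v=19: a=19^0·(≡14), b=19^-2·(≡6) mod 19; (14|19)=-1, (6|19)=+1; (−1)^{0·-2·9}·(-1)^-2·(+1)^0 = +1.
v=23: a=23^0·(≡15), b=23^-2·(≡11) mod 23; (15|23)=-1, (11|23)=-1; (−1)^{0·-2·11}·(-1)^-2·(-1)^0 = +1.
v=2: v_2(a)=-6, v_2(b)=-4; units ≡ 1, 3 (mod 8); ε·ε+αω+βω = 0·1+-6·1+-4·0 ≡ 0  ⇒  (a,b)_2 = +1.
v=5: a=5^2·(≡2), b=5^7·(≡3) mod 5; (2|5)=-1, (3|5)=-1; (−1)^{2·7·2}·(-1)^7·(-1)^2 = -1.
v=3: a=3^-1·(≡2), b=3^3·(≡2) mod 3; (2|3)=-1, (2|3)=-1; (−1)^{-1·3·1}·(-1)^3·(-1)^-1 = -1.
v=11: a=11^3·(≡3), b=11^1·(≡2) mod 11; (3|11)=+1, (2|11)=-1; (−1)^{3·1·5}·(+1)^1·(-1)^3 = +1.
v=∞: 33 > 0 and -165 < 0  ⇒  (a,b)_∞ = +1.
v=7: a=7^2·(≡6), b=7^2·(≡5) mod 7; (6|7)=-1, (5|7)=-1; (−1)^{2·2·3}·(-1)^2·(-1)^2 = +1.
(33, -165 / ℚ) ramifies at {3, 5}: a division algebra.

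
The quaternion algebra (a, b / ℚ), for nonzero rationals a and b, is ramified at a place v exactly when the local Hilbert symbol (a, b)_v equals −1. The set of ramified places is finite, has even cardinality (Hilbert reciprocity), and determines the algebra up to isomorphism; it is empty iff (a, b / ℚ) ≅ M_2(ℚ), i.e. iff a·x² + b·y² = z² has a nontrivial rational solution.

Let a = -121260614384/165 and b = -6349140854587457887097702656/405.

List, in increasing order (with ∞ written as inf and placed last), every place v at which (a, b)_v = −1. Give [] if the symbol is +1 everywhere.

[5, 7, 11, inf]

(a, b) ≡ (-30345315, -293045) mod (ℚ^×)²; places V = {2, 3, 5, 7, 11, 13, 19, 29, 43, 47, ∞}.
(a,b)_13: α=1, u≡1; β=2, v≡12 (mod 13); (1|13)=+1, (12|13)=+1; sign (−1)^0·+1^2·+1^1 = +1.
(a,b)_7: α=3, u≡6; β=4, v≡5 (mod 7); (6|7)=-1, (5|7)=-1; sign (−1)^0·-1^4·-1^3 = -1.
(a,b)_29: α=2, u≡25; β=5, v≡28 (mod 29); (25|29)=+1, (28|29)=+1; sign (−1)^0·+1^5·+1^2 = +1.
(a,b)_47: α=1, u≡33; β=3, v≡34 (mod 47); (33|47)=-1, (34|47)=+1; sign (−1)^1·-1^3·+1^1 = +1.
(a,b)_5: α=-1, u≡2; β=-1, v≡4 (mod 5); (2|5)=-1, (4|5)=+1; sign (−1)^0·-1^-1·+1^-1 = -1.
(a,b)_43: α=1, u≡10; β=3, v≡19 (mod 43); (10|43)=+1, (19|43)=-1; sign (−1)^1·+1^3·-1^1 = +1.
(a,b)_19: α=0, u≡10; β=2, v≡6 (mod 19); (10|19)=-1, (6|19)=+1; sign (−1)^0·-1^2·+1^0 = +1.
(a,b)_∞: sgn(-30345315)=−, sgn(-293045)=−, so -1.
(a,b)_11: α=-1, u≡9; β=0, v≡7 (mod 11); (9|11)=+1, (7|11)=-1; sign (−1)^0·+1^0·-1^-1 = -1.
(a,b)_3: α=-1, u≡1; β=-4, v≡1 (mod 3); (1|3)=+1, (1|3)=+1; sign (−1)^0·+1^-4·+1^-1 = +1.
(a,b)_2: α=4, β=8; u≡5, v≡3 (mod 8); ε(u)ε(v)=0·1, αω(v)=4·1, βω(u)=8·1; sum ≡ 0  ⇒  +1.
Ram(-30345315, -293045) = {5, 7, 11, ∞}; no ℚ_5-point on the conic.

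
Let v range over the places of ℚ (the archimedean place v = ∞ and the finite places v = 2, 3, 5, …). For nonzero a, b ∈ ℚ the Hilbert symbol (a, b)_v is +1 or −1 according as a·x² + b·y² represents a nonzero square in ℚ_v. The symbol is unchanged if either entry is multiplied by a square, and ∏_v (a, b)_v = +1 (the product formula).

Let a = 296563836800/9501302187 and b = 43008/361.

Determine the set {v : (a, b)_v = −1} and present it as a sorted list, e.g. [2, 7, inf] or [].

[3, 7]

(a, b) ≡ (1914, 42) mod (ℚ^×)²; places V = {2, 3, 5, 7, 11, 13, 19, 29, 37, ∞}.
(a,b)_∞: sgn(1914)=+, sgn(42)=+, so +1.
(a,b)_7: α=4, u≡6; β=1, v≡3 (mod 7); (6|7)=-1, (3|7)=-1; sign (−1)^0·-1^1·-1^4 = -1.
(a,b)_29: α=1, u≡27; β=0, v≡9 (mod 29); (27|29)=-1, (9|29)=+1; sign (−1)^0·-1^0·+1^1 = +1.
(a,b)_19: α=0, u≡3; β=-2, v≡11 (mod 19); (3|19)=-1, (11|19)=+1; sign (−1)^0·-1^-2·+1^0 = +1.
(a,b)_11: α=3, u≡4; β=0, v≡1 (mod 11); (4|11)=+1, (1|11)=+1; sign (−1)^0·+1^0·+1^3 = +1.
(a,b)_37: α=-2, u≡25; β=0, v≡19 (mod 37); (25|37)=+1, (19|37)=-1; sign (−1)^0·+1^0·-1^-2 = +1.
(a,b)_2: α=7, β=11; u≡5, v≡5 (mod 8); ε(u)ε(v)=0·0, αω(v)=7·1, βω(u)=11·1; sum ≡ 0  ⇒  +1.
(a,b)_13: α=-4, u≡1; β=0, v≡3 (mod 13); (1|13)=+1, (3|13)=+1; sign (−1)^0·+1^0·+1^-4 = +1.
(a,b)_5: α=2, u≡1; β=0, v≡3 (mod 5); (1|5)=+1, (3|5)=-1; sign (−1)^0·+1^0·-1^2 = +1.
(a,b)_3: α=-5, u≡2; β=1, v≡2 (mod 3); (2|3)=-1, (2|3)=-1; sign (−1)^1·-1^1·-1^-5 = -1.
Ram(1914, 42) = {3, 7}; no ℚ_3-point on the conic.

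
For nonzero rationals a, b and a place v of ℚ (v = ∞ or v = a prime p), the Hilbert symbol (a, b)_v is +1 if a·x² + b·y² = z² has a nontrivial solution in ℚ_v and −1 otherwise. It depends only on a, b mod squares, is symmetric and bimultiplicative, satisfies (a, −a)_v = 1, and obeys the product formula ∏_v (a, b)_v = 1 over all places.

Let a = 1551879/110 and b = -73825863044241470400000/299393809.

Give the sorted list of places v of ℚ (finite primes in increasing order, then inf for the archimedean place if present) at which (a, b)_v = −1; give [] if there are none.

(a, b) ≡ (43010, -3910) mod (ℚ^×)²; places V = {2, 3, 5, 7, 11, 13, 17, 23, ∞}.
(a,b)_5: α=-1, u≡2; β=5, v≡3 (mod 5); (2|5)=-1, (3|5)=-1; sign (−1)^0·-1^5·-1^-1 = +1.
(a,b)_3: α=4, u≡2; β=8, v≡2 (mod 3); (2|3)=-1, (2|3)=-1; sign (−1)^0·-1^8·-1^4 = +1.
(a,b)_13: α=0, u≡5; β=-2, v≡9 (mod 13); (5|13)=-1, (9|13)=+1; sign (−1)^0·-1^-2·+1^0 = +1.
(a,b)_11: α=-1, u≡1; β=-6, v≡10 (mod 11); (1|11)=+1, (10|11)=-1; sign (−1)^0·+1^-6·-1^-1 = -1.
(a,b)_23: α=1, u≡11; β=3, v≡15 (mod 23); (11|23)=-1, (15|23)=-1; sign (−1)^1·-1^3·-1^1 = -1.
(a,b)_7: α=2, u≡2; β=6, v≡6 (mod 7); (2|7)=+1, (6|7)=-1; sign (−1)^0·+1^6·-1^2 = +1.
(a,b)_2: α=-1, β=9; u≡1, v≡5 (mod 8); ε(u)ε(v)=0·0, αω(v)=-1·1, βω(u)=9·0; sum ≡ 1  ⇒  -1.
(a,b)_∞: sgn(43010)=+, sgn(-3910)=−, so +1.
(a,b)_17: α=1, u≡6; β=3, v≡13 (mod 17); (6|17)=-1, (13|17)=+1; sign (−1)^0·-1^3·+1^1 = -1.
Ram(43010, -3910) = {2, 11, 17, 23}; no ℚ_2-point on the conic.

[2, 11, 17, 23]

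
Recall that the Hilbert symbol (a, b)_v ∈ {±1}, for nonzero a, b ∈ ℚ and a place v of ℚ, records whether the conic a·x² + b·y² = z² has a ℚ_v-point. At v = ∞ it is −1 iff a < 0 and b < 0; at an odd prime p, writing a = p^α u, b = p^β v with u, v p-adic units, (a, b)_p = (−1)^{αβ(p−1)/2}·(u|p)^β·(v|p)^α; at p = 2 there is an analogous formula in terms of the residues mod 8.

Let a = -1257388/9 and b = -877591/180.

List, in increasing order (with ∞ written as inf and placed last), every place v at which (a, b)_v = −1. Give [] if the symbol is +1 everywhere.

(a, b) ≡ (-187, -12155) mod (ℚ^×)²; places V = {2, 3, 5, 11, 13, 17, 19, 41, ∞}.
(a,b)_5: α=0, u≡3; β=-1, v≡4 (mod 5); (3|5)=-1, (4|5)=+1; sign (−1)^0·-1^-1·+1^0 = -1.
(a,b)_19: α=0, u≡12; β=2, v≡17 (mod 19); (12|19)=-1, (17|19)=+1; sign (−1)^0·-1^2·+1^0 = +1.
(a,b)_17: α=1, u≡6; β=1, v≡4 (mod 17); (6|17)=-1, (4|17)=+1; sign (−1)^0·-1^1·+1^1 = -1.
(a,b)_11: α=1, u≡9; β=1, v≡6 (mod 11); (9|11)=+1, (6|11)=-1; sign (−1)^1·+1^1·-1^1 = +1.
(a,b)_13: α=0, u≡7; β=1, v≡12 (mod 13); (7|13)=-1, (12|13)=+1; sign (−1)^0·-1^1·+1^0 = -1.
(a,b)_2: α=2, β=-2; u≡5, v≡5 (mod 8); ε(u)ε(v)=0·0, αω(v)=2·1, βω(u)=-2·1; sum ≡ 0  ⇒  +1.
(a,b)_∞: sgn(-187)=−, sgn(-12155)=−, so -1.
(a,b)_41: α=2, u≡8; β=0, v≡6 (mod 41); (8|41)=+1, (6|41)=-1; sign (−1)^0·+1^0·-1^2 = +1.
(a,b)_3: α=-2, u≡2; β=-2, v≡1 (mod 3); (2|3)=-1, (1|3)=+1; sign (−1)^0·-1^-2·+1^-2 = +1.
|Ram(-187, -12155)| = 4, even; anisotropic at {5, 13, 17, ∞}.

[5, 13, 17, inf]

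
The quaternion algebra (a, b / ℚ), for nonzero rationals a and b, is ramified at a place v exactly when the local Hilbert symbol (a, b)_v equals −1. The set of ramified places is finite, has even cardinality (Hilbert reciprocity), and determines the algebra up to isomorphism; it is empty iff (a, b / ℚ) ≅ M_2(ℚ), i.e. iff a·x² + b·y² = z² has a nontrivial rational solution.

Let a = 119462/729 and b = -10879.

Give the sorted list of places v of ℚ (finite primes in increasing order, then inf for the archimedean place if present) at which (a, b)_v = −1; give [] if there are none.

(a, b) ≡ (2438, -10879) mod (ℚ^×)²; places V = {2, 3, 7, 11, 23, 43, 53, ∞}.
(a,b)_∞: sgn(2438)=+, sgn(-10879)=−, so +1.
(a,b)_3: α=-6, u≡2; β=0, v≡2 (mod 3); (2|3)=-1, (2|3)=-1; sign (−1)^0·-1^0·-1^-6 = +1.
(a,b)_53: α=1, u≡6; β=0, v≡39 (mod 53); (6|53)=+1, (39|53)=-1; sign (−1)^0·+1^0·-1^1 = -1.
(a,b)_7: α=2, u≡2; β=0, v≡6 (mod 7); (2|7)=+1, (6|7)=-1; sign (−1)^0·+1^0·-1^2 = +1.
(a,b)_43: α=0, u≡39; β=1, v≡5 (mod 43); (39|43)=-1, (5|43)=-1; sign (−1)^0·-1^1·-1^0 = -1.
(a,b)_23: α=1, u≡17; β=1, v≡10 (mod 23); (17|23)=-1, (10|23)=-1; sign (−1)^1·-1^1·-1^1 = -1.
(a,b)_11: α=0, u≡8; β=1, v≡1 (mod 11); (8|11)=-1, (1|11)=+1; sign (−1)^0·-1^1·+1^0 = -1.
(a,b)_2: α=1, β=0; u≡3, v≡1 (mod 8); ε(u)ε(v)=1·0, αω(v)=1·0, βω(u)=0·1; sum ≡ 0  ⇒  +1.
Ram(2438, -10879) = {11, 23, 43, 53}; no ℚ_11-point on the conic.

[11, 23, 43, 53]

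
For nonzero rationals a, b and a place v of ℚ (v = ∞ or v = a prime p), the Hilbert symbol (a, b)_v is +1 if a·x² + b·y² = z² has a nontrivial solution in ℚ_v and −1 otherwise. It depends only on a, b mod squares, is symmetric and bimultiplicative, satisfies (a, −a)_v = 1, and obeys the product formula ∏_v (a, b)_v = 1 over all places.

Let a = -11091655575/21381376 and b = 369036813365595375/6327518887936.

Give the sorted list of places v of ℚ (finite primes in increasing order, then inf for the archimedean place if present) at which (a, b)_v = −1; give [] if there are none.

(a, b) ≡ (-3367, 15) mod (ℚ^×)²; places V = {2, 3, 5, 7, 11, 13, 17, 37, ∞}.
(a,b)_2: α=-8, β=-18; u≡1, v≡7 (mod 8); ε(u)ε(v)=0·1, αω(v)=-8·0, βω(u)=-18·0; sum ≡ 0  ⇒  +1.
(a,b)_7: α=1, u≡4; β=4, v≡2 (mod 7); (4|7)=+1, (2|7)=+1; sign (−1)^0·+1^4·+1^1 = +1.
(a,b)_37: α=1, u≡6; β=2, v≡32 (mod 37); (6|37)=-1, (32|37)=-1; sign (−1)^0·-1^2·-1^1 = -1.
(a,b)_17: α=-4, u≡1; β=-6, v≡13 (mod 17); (1|17)=+1, (13|17)=+1; sign (−1)^0·+1^-6·+1^-4 = +1.
(a,b)_∞: sgn(-3367)=−, sgn(15)=+, so +1.
(a,b)_13: α=1, u≡4; β=2, v≡6 (mod 13); (4|13)=+1, (6|13)=-1; sign (−1)^0·+1^2·-1^1 = -1.
(a,b)_5: α=2, u≡2; β=3, v≡3 (mod 5); (2|5)=-1, (3|5)=-1; sign (−1)^0·-1^3·-1^2 = -1.
(a,b)_3: α=2, u≡2; β=1, v≡2 (mod 3); (2|3)=-1, (2|3)=-1; sign (−1)^0·-1^1·-1^2 = -1.
(a,b)_11: α=4, u≡10; β=6, v≡4 (mod 11); (10|11)=-1, (4|11)=+1; sign (−1)^0·-1^6·+1^4 = +1.
|Ram(-3367, 15)| = 4, even; anisotropic at {3, 5, 13, 37}.

[3, 5, 13, 37]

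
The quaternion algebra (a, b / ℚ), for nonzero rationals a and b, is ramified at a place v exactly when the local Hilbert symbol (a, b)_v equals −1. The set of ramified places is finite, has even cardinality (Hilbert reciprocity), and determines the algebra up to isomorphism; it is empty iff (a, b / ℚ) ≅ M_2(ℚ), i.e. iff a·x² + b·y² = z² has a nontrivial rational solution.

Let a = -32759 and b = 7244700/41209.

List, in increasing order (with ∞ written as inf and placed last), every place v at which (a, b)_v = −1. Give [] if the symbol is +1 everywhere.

Mod squares: a ≡ -32759, b ≡ 72447. Check v ∈ {∞, 2, 3, 5, 7, 17, 19, 29, 31, 41, 47}.
v=3: a=3^0·(≡1), b=3^1·(≡2) mod 3; (1|3)=+1, (2|3)=-1; (−1)^{0·1·1}·(+1)^1·(-1)^0 = +1.
v=5: a=5^0·(≡1), b=5^2·(≡2) mod 5; (1|5)=+1, (2|5)=-1; (−1)^{0·2·2}·(+1)^2·(-1)^0 = +1.
v=41: a=41^1·(≡21), b=41^1·(≡18) mod 41; (21|41)=+1, (18|41)=+1; (−1)^{1·1·20}·(+1)^1·(+1)^1 = +1.
v=31: a=31^0·(≡8), b=31^1·(≡27) mod 31; (8|31)=+1, (27|31)=-1; (−1)^{0·1·15}·(+1)^1·(-1)^0 = +1.
v=29: a=29^0·(≡11), b=29^-2·(≡25) mod 29; (11|29)=-1, (25|29)=+1; (−1)^{0·-2·14}·(-1)^-2·(+1)^0 = +1.
v=17: a=17^1·(≡11), b=17^0·(≡14) mod 17; (11|17)=-1, (14|17)=-1; (−1)^{1·0·8}·(-1)^0·(-1)^1 = -1.
v=7: a=7^0·(≡1), b=7^-2·(≡1) mod 7; (1|7)=+1, (1|7)=+1; (−1)^{0·-2·3}·(+1)^-2·(+1)^0 = +1.
v=19: a=19^0·(≡16), b=19^1·(≡15) mod 19; (16|19)=+1, (15|19)=-1; (−1)^{0·1·9}·(+1)^1·(-1)^0 = +1.
v=∞: -32759 < 0 and 72447 > 0  ⇒  (a,b)_∞ = +1.
v=47: a=47^1·(≡8), b=47^0·(≡35) mod 47; (8|47)=+1, (35|47)=-1; (−1)^{1·0·23}·(+1)^0·(-1)^1 = -1.
v=2: v_2(a)=0, v_2(b)=2; units ≡ 1, 7 (mod 8); ε·ε+αω+βω = 0·1+0·0+2·0 ≡ 0  ⇒  (a,b)_2 = +1.
Ram(-32759, 72447) = {17, 47}; no ℚ_17-point on the conic.

[17, 47]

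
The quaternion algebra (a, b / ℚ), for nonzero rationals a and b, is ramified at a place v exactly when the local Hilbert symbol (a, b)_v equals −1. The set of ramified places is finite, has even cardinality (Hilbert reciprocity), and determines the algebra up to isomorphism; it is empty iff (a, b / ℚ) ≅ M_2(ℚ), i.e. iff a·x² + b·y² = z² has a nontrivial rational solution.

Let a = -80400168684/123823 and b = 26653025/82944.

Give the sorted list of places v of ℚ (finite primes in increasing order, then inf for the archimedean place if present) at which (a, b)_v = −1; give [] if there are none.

[7, 31]

(a, b) ≡ (-244237, 3689) mod (ℚ^×)²; places V = {2, 3, 5, 7, 11, 17, 19, 23, 31, 37, 41, ∞}.
(a,b)_5: α=0, u≡2; β=2, v≡4 (mod 5); (2|5)=-1, (4|5)=+1; sign (−1)^0·-1^2·+1^0 = +1.
(a,b)_17: α=0, u≡1; β=3, v≡2 (mod 17); (1|17)=+1, (2|17)=+1; sign (−1)^0·+1^3·+1^0 = +1.
(a,b)_2: α=2, β=-10; u≡3, v≡1 (mod 8); ε(u)ε(v)=1·0, αω(v)=2·0, βω(u)=-10·1; sum ≡ 0  ⇒  +1.
(a,b)_11: α=2, u≡2; β=0, v≡9 (mod 11); (2|11)=-1, (9|11)=+1; sign (−1)^0·-1^0·+1^2 = +1.
(a,b)_19: α=-2, u≡10; β=0, v≡8 (mod 19); (10|19)=-1, (8|19)=-1; sign (−1)^0·-1^0·-1^-2 = +1.
(a,b)_∞: sgn(-244237)=−, sgn(3689)=+, so +1.
(a,b)_3: α=2, u≡2; β=-4, v≡2 (mod 3); (2|3)=-1, (2|3)=-1; sign (−1)^0·-1^-4·-1^2 = +1.
(a,b)_41: α=1, u≡17; β=0, v≡32 (mod 41); (17|41)=-1, (32|41)=+1; sign (−1)^0·-1^0·+1^1 = +1.
(a,b)_7: α=-3, u≡1; β=1, v≡2 (mod 7); (1|7)=+1, (2|7)=+1; sign (−1)^1·+1^1·+1^-3 = -1.
(a,b)_31: α=0, u≡12; β=1, v≡6 (mod 31); (12|31)=-1, (6|31)=-1; sign (−1)^0·-1^1·-1^0 = -1.
(a,b)_23: α=3, u≡22; β=0, v≡16 (mod 23); (22|23)=-1, (16|23)=+1; sign (−1)^0·-1^0·+1^3 = +1.
(a,b)_37: α=1, u≡15; β=0, v≡11 (mod 37); (15|37)=-1, (11|37)=+1; sign (−1)^0·-1^0·+1^1 = +1.
|Ram(-244237, 3689)| = 2, even; anisotropic at {7, 31}.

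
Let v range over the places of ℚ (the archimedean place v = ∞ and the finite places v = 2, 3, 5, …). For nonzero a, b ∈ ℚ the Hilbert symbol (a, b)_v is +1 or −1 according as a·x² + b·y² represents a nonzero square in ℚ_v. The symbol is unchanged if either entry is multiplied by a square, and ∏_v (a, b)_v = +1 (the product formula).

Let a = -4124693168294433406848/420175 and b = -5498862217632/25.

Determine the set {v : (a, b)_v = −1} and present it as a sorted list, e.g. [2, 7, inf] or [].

[3, 11, 19, inf]

Mod squares: a ≡ -1144066, b ≡ -42. Check v ∈ {∞, 2, 3, 5, 7, 11, 17, 19, 23}.
v=17: a=17^3·(≡6), b=17^0·(≡4) mod 17; (6|17)=-1, (4|17)=+1; (−1)^{3·0·8}·(-1)^0·(+1)^3 = +1.
v=3: a=3^10·(≡2), b=3^5·(≡1) mod 3; (2|3)=-1, (1|3)=+1; (−1)^{10·5·1}·(-1)^5·(+1)^10 = -1.
v=2: v_2(a)=7, v_2(b)=5; units ≡ 7, 3 (mod 8); ε·ε+αω+βω = 1·1+7·1+5·0 ≡ 0  ⇒  (a,b)_2 = +1.
v=7: a=7^-5·(≡5), b=7^1·(≡2) mod 7; (5|7)=-1, (2|7)=+1; (−1)^{-5·1·3}·(-1)^1·(+1)^-5 = +1.
v=19: a=19^3·(≡11), b=19^2·(≡14) mod 19; (11|19)=+1, (14|19)=-1; (−1)^{3·2·9}·(+1)^2·(-1)^3 = -1.
v=5: a=5^-2·(≡1), b=5^-2·(≡3) mod 5; (1|5)=+1, (3|5)=-1; (−1)^{-2·-2·2}·(+1)^-2·(-1)^-2 = +1.
v=23: a=23^3·(≡20), b=23^4·(≡3) mod 23; (20|23)=-1, (3|23)=+1; (−1)^{3·4·11}·(-1)^4·(+1)^3 = +1.
v=∞: -1144066 < 0 and -42 < 0  ⇒  (a,b)_∞ = -1.
v=11: a=11^3·(≡10), b=11^0·(≡10) mod 11; (10|11)=-1, (10|11)=-1; (−1)^{3·0·5}·(-1)^0·(-1)^3 = -1.
(-1144066, -42 / ℚ) ramifies at {3, 11, 19, ∞}: a division algebra.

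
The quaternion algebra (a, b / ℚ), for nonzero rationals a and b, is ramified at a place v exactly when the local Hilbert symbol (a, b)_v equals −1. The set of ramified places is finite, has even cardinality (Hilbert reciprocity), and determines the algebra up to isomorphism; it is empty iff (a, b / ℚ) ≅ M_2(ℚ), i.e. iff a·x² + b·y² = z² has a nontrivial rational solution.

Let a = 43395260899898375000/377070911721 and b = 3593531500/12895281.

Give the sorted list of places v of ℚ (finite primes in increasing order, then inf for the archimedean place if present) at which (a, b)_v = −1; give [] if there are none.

[23, 43]

(a, b) ≡ (86, 115) mod (ℚ^×)²; places V = {2, 3, 5, 7, 13, 17, 19, 23, 43, ∞}.
(a,b)_3: α=-10, u≡2; β=-6, v≡1 (mod 3); (2|3)=-1, (1|3)=+1; sign (−1)^0·-1^-6·+1^-10 = +1.
(a,b)_∞: sgn(86)=+, sgn(115)=+, so +1.
(a,b)_17: α=2, u≡13; β=0, v≡2 (mod 17); (13|17)=+1, (2|17)=+1; sign (−1)^0·+1^0·+1^2 = +1.
(a,b)_7: α=-2, u≡1; β=-2, v≡5 (mod 7); (1|7)=+1, (5|7)=-1; sign (−1)^0·+1^-2·-1^-2 = +1.
(a,b)_43: α=3, u≡26; β=2, v≡30 (mod 43); (26|43)=-1, (30|43)=-1; sign (−1)^0·-1^2·-1^3 = -1.
(a,b)_23: α=2, u≡19; β=1, v≡21 (mod 23); (19|23)=-1, (21|23)=-1; sign (−1)^0·-1^1·-1^2 = -1.
(a,b)_19: α=-4, u≡3; β=-2, v≡16 (mod 19); (3|19)=-1, (16|19)=+1; sign (−1)^0·-1^-2·+1^-4 = +1.
(a,b)_5: α=6, u≡1; β=3, v≡2 (mod 5); (1|5)=+1, (2|5)=-1; sign (−1)^0·+1^3·-1^6 = +1.
(a,b)_2: α=3, β=2; u≡3, v≡3 (mod 8); ε(u)ε(v)=1·1, αω(v)=3·1, βω(u)=2·1; sum ≡ 0  ⇒  +1.
(a,b)_13: α=4, u≡6; β=2, v≡7 (mod 13); (6|13)=-1, (7|13)=-1; sign (−1)^0·-1^2·-1^4 = +1.
(86, 115 / ℚ) ramifies at {23, 43}: a division algebra.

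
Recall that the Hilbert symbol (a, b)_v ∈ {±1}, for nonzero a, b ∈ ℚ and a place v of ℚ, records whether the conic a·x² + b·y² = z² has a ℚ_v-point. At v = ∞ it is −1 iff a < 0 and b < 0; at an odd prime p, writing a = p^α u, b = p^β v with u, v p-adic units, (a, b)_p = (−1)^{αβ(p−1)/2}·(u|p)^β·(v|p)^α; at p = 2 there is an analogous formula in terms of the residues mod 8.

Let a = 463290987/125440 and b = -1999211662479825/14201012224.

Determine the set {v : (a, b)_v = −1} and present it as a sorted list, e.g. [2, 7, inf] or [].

Mod squares: a ≡ 30, b ≡ -17. Check v ∈ {∞, 2, 3, 5, 7, 17, 19, 23, 43}.
v=17: a=17^4·(≡4), b=17^3·(≡2) mod 17; (4|17)=+1, (2|17)=+1; (−1)^{4·3·8}·(+1)^3·(+1)^4 = +1.
v=7: a=7^-2·(≡1), b=7^-4·(≡2) mod 7; (1|7)=+1, (2|7)=+1; (−1)^{-2·-4·3}·(+1)^-4·(+1)^-2 = +1.
v=43: a=43^2·(≡5), b=43^4·(≡29) mod 43; (5|43)=-1, (29|43)=-1; (−1)^{2·4·21}·(-1)^4·(-1)^2 = +1.
v=19: a=19^0·(≡11), b=19^-2·(≡2) mod 19; (11|19)=+1, (2|19)=-1; (−1)^{0·-2·9}·(+1)^-2·(-1)^0 = +1.
v=5: a=5^-1·(≡4), b=5^2·(≡3) mod 5; (4|5)=+1, (3|5)=-1; (−1)^{-1·2·2}·(+1)^2·(-1)^-1 = -1.
v=23: a=23^0·(≡7), b=23^2·(≡6) mod 23; (7|23)=-1, (6|23)=+1; (−1)^{0·2·11}·(-1)^2·(+1)^0 = +1.
v=∞: 30 > 0 and -17 < 0  ⇒  (a,b)_∞ = +1.
v=3: a=3^1·(≡1), b=3^2·(≡1) mod 3; (1|3)=+1, (1|3)=+1; (−1)^{1·2·1}·(+1)^2·(+1)^1 = +1.
v=2: v_2(a)=-9, v_2(b)=-14; units ≡ 7, 7 (mod 8); ε·ε+αω+βω = 1·1+-9·0+-14·0 ≡ 1  ⇒  (a,b)_2 = -1.
Ram(30, -17) = {2, 5}; no ℚ_2-point on the conic.

[2, 5]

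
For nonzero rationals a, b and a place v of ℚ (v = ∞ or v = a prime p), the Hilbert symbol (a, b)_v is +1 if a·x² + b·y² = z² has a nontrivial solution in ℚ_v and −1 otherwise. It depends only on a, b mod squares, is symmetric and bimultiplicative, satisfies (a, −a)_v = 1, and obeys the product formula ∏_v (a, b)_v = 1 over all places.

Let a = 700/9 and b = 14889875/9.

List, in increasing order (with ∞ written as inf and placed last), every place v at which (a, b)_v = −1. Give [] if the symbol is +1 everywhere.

[2, 5, 7, 11, 13, 17]

Mod squares: a ≡ 7, b ≡ 12155. Check v ∈ {∞, 2, 3, 5, 7, 11, 13, 17}.
v=17: a=17^0·(≡6), b=17^1·(≡2) mod 17; (6|17)=-1, (2|17)=+1; (−1)^{0·1·8}·(-1)^1·(+1)^0 = -1.
v=13: a=13^0·(≡7), b=13^1·(≡4) mod 13; (7|13)=-1, (4|13)=+1; (−1)^{0·1·6}·(-1)^1·(+1)^0 = -1.
v=7: a=7^1·(≡1), b=7^2·(≡6) mod 7; (1|7)=+1, (6|7)=-1; (−1)^{1·2·3}·(+1)^2·(-1)^1 = -1.
v=5: a=5^2·(≡2), b=5^3·(≡1) mod 5; (2|5)=-1, (1|5)=+1; (−1)^{2·3·2}·(-1)^3·(+1)^2 = -1.
v=2: v_2(a)=2, v_2(b)=0; units ≡ 7, 3 (mod 8); ε·ε+αω+βω = 1·1+2·1+0·0 ≡ 1  ⇒  (a,b)_2 = -1.
v=11: a=11^0·(≡2), b=11^1·(≡1) mod 11; (2|11)=-1, (1|11)=+1; (−1)^{0·1·5}·(-1)^1·(+1)^0 = -1.
v=3: a=3^-2·(≡1), b=3^-2·(≡2) mod 3; (1|3)=+1, (2|3)=-1; (−1)^{-2·-2·1}·(+1)^-2·(-1)^-2 = +1.
v=∞: 7 > 0 and 12155 > 0  ⇒  (a,b)_∞ = +1.
Ram(7, 12155) = {2, 5, 7, 11, 13, 17}; no ℚ_2-point on the conic.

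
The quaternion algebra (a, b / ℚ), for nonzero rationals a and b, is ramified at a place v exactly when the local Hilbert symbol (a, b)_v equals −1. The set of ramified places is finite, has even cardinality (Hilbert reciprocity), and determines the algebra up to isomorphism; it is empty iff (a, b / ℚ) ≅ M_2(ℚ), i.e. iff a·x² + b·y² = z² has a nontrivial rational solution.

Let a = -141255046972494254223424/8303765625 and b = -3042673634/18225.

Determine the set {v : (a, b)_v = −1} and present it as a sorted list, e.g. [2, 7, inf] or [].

[2, inf]

Mod squares: a ≡ -3289, b ≡ -34034. Check v ∈ {∞, 2, 3, 5, 7, 11, 13, 17, 23}.
v=3: a=3^-12·(≡2), b=3^-6·(≡1) mod 3; (2|3)=-1, (1|3)=+1; (−1)^{-12·-6·1}·(-1)^-6·(+1)^-12 = +1.
v=5: a=5^-6·(≡1), b=5^-2·(≡4) mod 5; (1|5)=+1, (4|5)=+1; (−1)^{-6·-2·2}·(+1)^-2·(+1)^-6 = +1.
v=11: a=11^3·(≡4), b=11^1·(≡6) mod 11; (4|11)=+1, (6|11)=-1; (−1)^{3·1·5}·(+1)^1·(-1)^3 = +1.
v=7: a=7^4·(≡1), b=7^1·(≡3) mod 7; (1|7)=+1, (3|7)=-1; (−1)^{4·1·3}·(+1)^1·(-1)^4 = +1.
v=2: v_2(a)=6, v_2(b)=1; units ≡ 7, 7 (mod 8); ε·ε+αω+βω = 1·1+6·0+1·0 ≡ 1  ⇒  (a,b)_2 = -1.
v=17: a=17^2·(≡9), b=17^1·(≡9) mod 17; (9|17)=+1, (9|17)=+1; (−1)^{2·1·8}·(+1)^1·(+1)^2 = +1.
v=23: a=23^5·(≡18), b=23^2·(≡13) mod 23; (18|23)=+1, (13|23)=+1; (−1)^{5·2·11}·(+1)^2·(+1)^5 = +1.
v=∞: -3289 < 0 and -34034 < 0  ⇒  (a,b)_∞ = -1.
v=13: a=13^5·(≡6), b=13^3·(≡6) mod 13; (6|13)=-1, (6|13)=-1; (−1)^{5·3·6}·(-1)^3·(-1)^5 = +1.
(-3289, -34034 / ℚ) ramifies at {2, ∞}: a division algebra.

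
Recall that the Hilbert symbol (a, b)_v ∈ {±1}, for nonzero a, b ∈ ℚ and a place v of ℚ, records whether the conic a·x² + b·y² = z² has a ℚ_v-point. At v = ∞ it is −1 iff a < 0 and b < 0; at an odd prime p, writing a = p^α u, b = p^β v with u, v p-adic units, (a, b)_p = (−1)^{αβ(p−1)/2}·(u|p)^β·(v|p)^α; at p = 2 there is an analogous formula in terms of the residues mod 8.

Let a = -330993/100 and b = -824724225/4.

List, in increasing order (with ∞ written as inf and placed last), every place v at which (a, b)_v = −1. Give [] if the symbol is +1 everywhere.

(a, b) ≡ (-36777, -41) mod (ℚ^×)²; places V = {2, 3, 5, 13, 23, 41, ∞}.
(a,b)_3: α=3, u≡2; β=2, v≡1 (mod 3); (2|3)=-1, (1|3)=+1; sign (−1)^0·-1^2·+1^3 = +1.
(a,b)_2: α=-2, β=-2; u≡7, v≡7 (mod 8); ε(u)ε(v)=1·1, αω(v)=-2·0, βω(u)=-2·0; sum ≡ 1  ⇒  -1.
(a,b)_∞: sgn(-36777)=−, sgn(-41)=−, so -1.
(a,b)_13: α=1, u≡5; β=2, v≡8 (mod 13); (5|13)=-1, (8|13)=-1; sign (−1)^0·-1^2·-1^1 = -1.
(a,b)_41: α=1, u≡23; β=1, v≡18 (mod 41); (23|41)=+1, (18|41)=+1; sign (−1)^0·+1^1·+1^1 = +1.
(a,b)_5: α=-2, u≡3; β=2, v≡4 (mod 5); (3|5)=-1, (4|5)=+1; sign (−1)^0·-1^2·+1^-2 = +1.
(a,b)_23: α=1, u≡21; β=2, v≡19 (mod 23); (21|23)=-1, (19|23)=-1; sign (−1)^0·-1^2·-1^1 = -1.
|Ram(-36777, -41)| = 4, even; anisotropic at {2, 13, 23, ∞}.

[2, 13, 23, inf]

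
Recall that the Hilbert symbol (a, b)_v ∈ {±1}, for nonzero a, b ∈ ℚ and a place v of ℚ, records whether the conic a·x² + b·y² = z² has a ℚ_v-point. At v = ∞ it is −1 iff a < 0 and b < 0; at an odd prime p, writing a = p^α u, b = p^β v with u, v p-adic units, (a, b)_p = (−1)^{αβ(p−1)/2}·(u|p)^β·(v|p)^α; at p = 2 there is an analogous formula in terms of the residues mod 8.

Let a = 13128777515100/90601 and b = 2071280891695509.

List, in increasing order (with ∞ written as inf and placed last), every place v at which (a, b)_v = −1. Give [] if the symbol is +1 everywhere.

Mod squares: a ≡ 472719, b ≡ 9269. Check v ∈ {∞, 2, 3, 5, 7, 13, 17, 23, 31, 43}.
v=23: a=23^1·(≡20), b=23^3·(≡6) mod 23; (20|23)=-1, (6|23)=+1; (−1)^{1·3·11}·(-1)^3·(+1)^1 = +1.
v=∞: 472719 > 0 and 9269 > 0  ⇒  (a,b)_∞ = +1.
v=13: a=13^1·(≡6), b=13^3·(≡5) mod 13; (6|13)=-1, (5|13)=-1; (−1)^{1·3·6}·(-1)^3·(-1)^1 = +1.
v=7: a=7^-2·(≡2), b=7^0·(≡4) mod 7; (2|7)=+1, (4|7)=+1; (−1)^{-2·0·3}·(+1)^0·(+1)^-2 = +1.
v=31: a=31^3·(≡2), b=31^3·(≡25) mod 31; (2|31)=+1, (25|31)=+1; (−1)^{3·3·15}·(+1)^3·(+1)^3 = -1.
v=2: v_2(a)=2, v_2(b)=0; units ≡ 7, 5 (mod 8); ε·ε+αω+βω = 1·0+2·1+0·0 ≡ 0  ⇒  (a,b)_2 = +1.
v=43: a=43^-2·(≡28), b=43^0·(≡11) mod 43; (28|43)=-1, (11|43)=+1; (−1)^{-2·0·21}·(-1)^0·(+1)^-2 = +1.
v=3: a=3^1·(≡1), b=3^2·(≡2) mod 3; (1|3)=+1, (2|3)=-1; (−1)^{1·2·1}·(+1)^2·(-1)^1 = -1.
v=17: a=17^3·(≡7), b=17^2·(≡15) mod 17; (7|17)=-1, (15|17)=+1; (−1)^{3·2·8}·(-1)^2·(+1)^3 = +1.
v=5: a=5^2·(≡4), b=5^0·(≡4) mod 5; (4|5)=+1, (4|5)=+1; (−1)^{2·0·2}·(+1)^0·(+1)^2 = +1.
|Ram(472719, 9269)| = 2, even; anisotropic at {3, 31}.

[3, 31]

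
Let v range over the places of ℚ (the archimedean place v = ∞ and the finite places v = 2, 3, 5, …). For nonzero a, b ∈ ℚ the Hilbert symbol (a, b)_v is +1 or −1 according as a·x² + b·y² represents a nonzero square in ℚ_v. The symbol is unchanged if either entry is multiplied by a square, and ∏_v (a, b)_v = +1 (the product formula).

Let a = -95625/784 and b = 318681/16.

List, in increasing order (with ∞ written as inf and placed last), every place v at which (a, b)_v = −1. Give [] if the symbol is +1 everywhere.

[29, 37]

Mod squares: a ≡ -17, b ≡ 35409. Check v ∈ {∞, 2, 3, 5, 7, 11, 17, 29, 37}.
v=7: a=7^-2·(≡1), b=7^0·(≡3) mod 7; (1|7)=+1, (3|7)=-1; (−1)^{-2·0·3}·(+1)^0·(-1)^-2 = +1.
v=29: a=29^0·(≡17), b=29^1·(≡18) mod 29; (17|29)=-1, (18|29)=-1; (−1)^{0·1·14}·(-1)^1·(-1)^0 = -1.
v=37: a=37^0·(≡24), b=37^1·(≡18) mod 37; (24|37)=-1, (18|37)=-1; (−1)^{0·1·18}·(-1)^1·(-1)^0 = -1.
v=11: a=11^0·(≡3), b=11^1·(≡6) mod 11; (3|11)=+1, (6|11)=-1; (−1)^{0·1·5}·(+1)^1·(-1)^0 = +1.
v=∞: -17 < 0 and 35409 > 0  ⇒  (a,b)_∞ = +1.
v=5: a=5^4·(≡3), b=5^0·(≡1) mod 5; (3|5)=-1, (1|5)=+1; (−1)^{4·0·2}·(-1)^0·(+1)^4 = +1.
v=17: a=17^1·(≡1), b=17^0·(≡1) mod 17; (1|17)=+1, (1|17)=+1; (−1)^{1·0·8}·(+1)^0·(+1)^1 = +1.
v=3: a=3^2·(≡1), b=3^3·(≡1) mod 3; (1|3)=+1, (1|3)=+1; (−1)^{2·3·1}·(+1)^3·(+1)^2 = +1.
v=2: v_2(a)=-4, v_2(b)=-4; units ≡ 7, 1 (mod 8); ε·ε+αω+βω = 1·0+-4·0+-4·0 ≡ 0  ⇒  (a,b)_2 = +1.
(-17, 35409 / ℚ) ramifies at {29, 37}: a division algebra.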